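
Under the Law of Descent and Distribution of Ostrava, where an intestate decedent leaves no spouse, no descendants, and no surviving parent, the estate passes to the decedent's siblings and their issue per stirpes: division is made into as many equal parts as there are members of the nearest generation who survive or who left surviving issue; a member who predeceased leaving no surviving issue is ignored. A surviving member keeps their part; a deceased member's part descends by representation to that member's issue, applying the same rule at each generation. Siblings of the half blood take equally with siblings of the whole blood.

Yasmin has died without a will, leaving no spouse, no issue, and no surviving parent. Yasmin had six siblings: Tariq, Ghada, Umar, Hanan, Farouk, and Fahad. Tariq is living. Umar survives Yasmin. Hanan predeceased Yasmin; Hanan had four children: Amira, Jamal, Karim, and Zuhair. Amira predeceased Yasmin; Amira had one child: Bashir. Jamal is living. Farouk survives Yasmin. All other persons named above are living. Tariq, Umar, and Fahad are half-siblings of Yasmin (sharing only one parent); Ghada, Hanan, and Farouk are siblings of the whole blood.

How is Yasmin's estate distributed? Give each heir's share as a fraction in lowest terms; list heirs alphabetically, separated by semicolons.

Bashir 1/24; Fahad 1/6; Farouk 1/6; Ghada 1/6; Jamal 1/24; Karim 1/24; Tariq 1/6; Umar 1/6; Zuhair 1/24

No spouse, descendants, or parent survives, so the estate passes to Yasmin's siblings per stirpes.
Half-blood and whole-blood siblings take equally under the stated rule.
The estate is divided into 6 equal shares of 1/6 among Tariq, Ghada, Umar, Hanan, Farouk, Fahad.
Tariq is living and takes 1/6.
Ghada is living and takes 1/6.
Umar is living and takes 1/6.
Hanan predeceased; the 1/6 allotted to Hanan's branch passes to Hanan's issue by representation.
The 1/6 is divided into 4 equal shares of 1/24 among Amira, Jamal, Karim, Zuhair.
Amira predeceased; the 1/24 allotted to Amira's branch passes to Amira's issue by representation.
Bashir is the sole taker at this level and receives the full 1/24.
Jamal is living and takes 1/24.
Karim is living and takes 1/24.
Zuhair is living and takes 1/24.
Farouk is living and takes 1/6.
Fahad is living and takes 1/6.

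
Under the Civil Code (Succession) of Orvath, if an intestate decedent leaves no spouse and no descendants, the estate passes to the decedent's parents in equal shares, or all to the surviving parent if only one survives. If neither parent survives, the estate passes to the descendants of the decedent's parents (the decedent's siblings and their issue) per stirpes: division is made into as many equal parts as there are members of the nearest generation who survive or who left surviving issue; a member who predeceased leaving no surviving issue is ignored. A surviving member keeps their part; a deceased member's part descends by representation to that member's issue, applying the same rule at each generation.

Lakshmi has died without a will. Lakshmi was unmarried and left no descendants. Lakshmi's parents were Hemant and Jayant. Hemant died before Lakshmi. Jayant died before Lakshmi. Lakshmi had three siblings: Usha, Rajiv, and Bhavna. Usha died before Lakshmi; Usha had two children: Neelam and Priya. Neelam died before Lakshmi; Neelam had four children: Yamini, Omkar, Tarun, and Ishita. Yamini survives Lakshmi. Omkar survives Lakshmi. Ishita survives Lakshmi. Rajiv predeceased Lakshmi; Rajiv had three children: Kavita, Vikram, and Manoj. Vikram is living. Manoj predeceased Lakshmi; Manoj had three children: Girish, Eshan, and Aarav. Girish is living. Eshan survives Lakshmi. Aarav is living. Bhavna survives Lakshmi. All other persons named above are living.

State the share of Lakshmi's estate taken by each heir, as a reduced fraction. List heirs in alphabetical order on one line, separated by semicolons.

Aarav 1/27; Bhavna 1/3; Eshan 1/27; Girish 1/27; Ishita 1/24; Kavita 1/9; Omkar 1/24; Priya 1/6; Tarun 1/24; Vikram 1/9; Yamini 1/24

Neither parent survives and there are no descendants, so the estate passes to Lakshmi's siblings and their issue per stirpes.
The estate is divided into 3 equal shares of 1/3 among Usha, Rajiv, Bhavna.
Usha predeceased; the 1/3 allotted to Usha's branch passes to Usha's issue by representation.
The 1/3 is divided into 2 equal shares of 1/6 among Neelam, Priya.
Neelam predeceased; the 1/6 allotted to Neelam's branch passes to Neelam's issue by representation.
The 1/6 is divided into 4 equal shares of 1/24 among Yamini, Omkar, Tarun, Ishita.
Yamini is living and takes 1/24.
Omkar is living and takes 1/24.
Tarun is living and takes 1/24.
Ishita is living and takes 1/24.
Priya is living and takes 1/6.
Rajiv predeceased; the 1/3 allotted to Rajiv's branch passes to Rajiv's issue by representation.
The 1/3 is divided into 3 equal shares of 1/9 among Kavita, Vikram, Manoj.
Kavita is living and takes 1/9.
Vikram is living and takes 1/9.
Manoj predeceased; the 1/9 allotted to Manoj's branch passes to Manoj's issue by representation.
The 1/9 is divided into 3 equal shares of 1/27 among Girish, Eshan, Aarav.
Girish is living and takes 1/27.
Eshan is living and takes 1/27.
Aarav is living and takes 1/27.
Bhavna is living and takes 1/3.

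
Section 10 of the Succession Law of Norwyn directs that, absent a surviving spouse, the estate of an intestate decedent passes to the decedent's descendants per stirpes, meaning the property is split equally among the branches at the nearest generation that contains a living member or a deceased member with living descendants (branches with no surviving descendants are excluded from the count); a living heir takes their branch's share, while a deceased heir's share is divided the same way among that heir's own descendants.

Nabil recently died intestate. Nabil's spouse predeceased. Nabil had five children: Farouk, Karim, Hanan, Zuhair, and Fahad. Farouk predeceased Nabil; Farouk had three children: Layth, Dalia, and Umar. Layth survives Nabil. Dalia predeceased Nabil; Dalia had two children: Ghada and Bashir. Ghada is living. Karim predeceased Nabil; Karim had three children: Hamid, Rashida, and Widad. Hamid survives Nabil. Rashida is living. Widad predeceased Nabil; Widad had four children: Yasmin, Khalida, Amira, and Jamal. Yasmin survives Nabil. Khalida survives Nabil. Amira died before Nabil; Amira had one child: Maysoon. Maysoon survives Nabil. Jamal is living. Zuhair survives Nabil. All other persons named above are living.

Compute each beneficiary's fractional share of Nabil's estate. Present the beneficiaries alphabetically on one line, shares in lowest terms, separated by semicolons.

There is no surviving spouse, so the entire estate passes to Nabil's descendants per stirpes.
The estate is divided into 5 equal shares of 1/5 among Farouk, Karim, Hanan, Zuhair, Fahad.
Farouk predeceased; the 1/5 allotted to Farouk's branch passes to Farouk's issue by representation.
The 1/5 is divided into 3 equal shares of 1/15 among Layth, Dalia, Umar.
Layth is living and takes 1/15.
Dalia predeceased; the 1/15 allotted to Dalia's branch passes to Dalia's issue by representation.
The 1/15 is divided into 2 equal shares of 1/30 among Ghada, Bashir.
Ghada is living and takes 1/30.
Bashir is living and takes 1/30.
Umar is living and takes 1/15.
Karim predeceased; the 1/5 allotted to Karim's branch passes to Karim's issue by representation.
The 1/5 is divided into 3 equal shares of 1/15 among Hamid, Rashida, Widad.
Hamid is living and takes 1/15.
Rashida is living and takes 1/15.
Widad predeceased; the 1/15 allotted to Widad's branch passes to Widad's issue by representation.
The 1/15 is divided into 4 equal shares of 1/60 among Yasmin, Khalida, Amira, Jamal.
Yasmin is living and takes 1/60.
Khalida is living and takes 1/60.
Amira predeceased; the 1/60 allotted to Amira's branch passes to Amira's issue by representation.
Maysoon is the sole taker at this level and receives the full 1/60.
Jamal is living and takes 1/60.
Hanan is living and takes 1/5.
Zuhair is living and takes 1/5.
Fahad is living and takes 1/5.

Bashir 1/30; Fahad 1/5; Ghada 1/30; Hamid 1/15; Hanan 1/5; Jamal 1/60; Khalida 1/60; Layth 1/15; Maysoon 1/60; Rashida 1/15; Umar 1/15; Yasmin 1/60; Zuhair 1/5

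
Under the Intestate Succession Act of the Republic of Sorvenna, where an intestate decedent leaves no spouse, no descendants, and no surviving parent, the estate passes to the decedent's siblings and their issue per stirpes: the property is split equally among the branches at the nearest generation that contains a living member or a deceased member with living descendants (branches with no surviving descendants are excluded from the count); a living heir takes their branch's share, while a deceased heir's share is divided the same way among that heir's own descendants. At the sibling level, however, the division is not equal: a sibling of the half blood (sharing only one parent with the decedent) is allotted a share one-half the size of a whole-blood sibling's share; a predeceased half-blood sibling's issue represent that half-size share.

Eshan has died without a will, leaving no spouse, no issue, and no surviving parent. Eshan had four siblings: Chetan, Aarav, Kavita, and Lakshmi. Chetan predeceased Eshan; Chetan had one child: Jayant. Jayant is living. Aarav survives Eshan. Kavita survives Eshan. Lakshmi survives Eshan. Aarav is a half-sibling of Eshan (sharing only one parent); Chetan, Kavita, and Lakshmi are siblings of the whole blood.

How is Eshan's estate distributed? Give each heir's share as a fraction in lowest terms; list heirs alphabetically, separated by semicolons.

Aarav 1/7; Jayant 2/7; Kavita 2/7; Lakshmi 2/7

No spouse, descendants, or parent survives, so the estate passes to Eshan's siblings per stirpes.
Half-blood siblings count for one-half the weight of whole-blood siblings at the initial division.
Dividing 1 in proportion to weights (total weight 7/2): Chetan (weight 1) → 2/7; Aarav (weight 1/2) → 1/7; Kavita (weight 1) → 2/7; Lakshmi (weight 1) → 2/7.
Chetan predeceased; the 2/7 allotted to Chetan's branch passes to Chetan's issue by representation.
Jayant is the sole taker at this level and receives the full 2/7.
Aarav is living and takes 1/7.
Kavita is living and takes 2/7.
Lakshmi is living and takes 2/7.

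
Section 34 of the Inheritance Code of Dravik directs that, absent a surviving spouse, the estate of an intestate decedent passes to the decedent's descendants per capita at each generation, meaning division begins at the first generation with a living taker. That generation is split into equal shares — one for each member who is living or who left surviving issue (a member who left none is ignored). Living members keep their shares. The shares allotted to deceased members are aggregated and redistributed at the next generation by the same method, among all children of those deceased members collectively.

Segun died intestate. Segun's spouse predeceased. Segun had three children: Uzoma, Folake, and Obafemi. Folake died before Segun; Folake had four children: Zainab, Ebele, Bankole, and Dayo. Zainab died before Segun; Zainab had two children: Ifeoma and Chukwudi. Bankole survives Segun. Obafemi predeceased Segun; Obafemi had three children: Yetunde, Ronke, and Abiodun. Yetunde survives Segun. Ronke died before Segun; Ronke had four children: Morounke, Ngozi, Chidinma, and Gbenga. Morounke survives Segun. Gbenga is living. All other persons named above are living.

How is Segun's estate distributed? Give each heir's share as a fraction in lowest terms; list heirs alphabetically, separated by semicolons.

Abiodun 2/21; Bankole 2/21; Chidinma 2/63; Chukwudi 2/63; Dayo 2/21; Ebele 2/21; Gbenga 2/63; Ifeoma 2/63; Morounke 2/63; Ngozi 2/63; Uzoma 1/3; Yetunde 2/21

There is no surviving spouse, so the entire estate passes to Segun's descendants per capita at each generation.
At generation 1 (Uzoma, Folake, Obafemi) there are 3 shares of (1)/3 = 1/3 each.
Living: Uzoma — each takes 1/3.
Deceased: Folake and Obafemi. Their combined 2/3 is pooled and carried to generation 2.
At generation 2 (Zainab, Ebele, Bankole, Dayo, Yetunde, Ronke, Abiodun) there are 7 shares of (2/3)/7 = 2/21 each.
Living: Ebele, Bankole, Dayo, Yetunde, and Abiodun — each takes 2/21.
Deceased: Zainab and Ronke. Their combined 4/21 is pooled and carried to generation 3.
At generation 3 (Ifeoma, Chukwudi, Morounke, Ngozi, Chidinma, Gbenga) there are 6 shares of (4/21)/6 = 2/63 each.
Living: Ifeoma, Chukwudi, Morounke, Ngozi, Chidinma, and Gbenga — each takes 2/63.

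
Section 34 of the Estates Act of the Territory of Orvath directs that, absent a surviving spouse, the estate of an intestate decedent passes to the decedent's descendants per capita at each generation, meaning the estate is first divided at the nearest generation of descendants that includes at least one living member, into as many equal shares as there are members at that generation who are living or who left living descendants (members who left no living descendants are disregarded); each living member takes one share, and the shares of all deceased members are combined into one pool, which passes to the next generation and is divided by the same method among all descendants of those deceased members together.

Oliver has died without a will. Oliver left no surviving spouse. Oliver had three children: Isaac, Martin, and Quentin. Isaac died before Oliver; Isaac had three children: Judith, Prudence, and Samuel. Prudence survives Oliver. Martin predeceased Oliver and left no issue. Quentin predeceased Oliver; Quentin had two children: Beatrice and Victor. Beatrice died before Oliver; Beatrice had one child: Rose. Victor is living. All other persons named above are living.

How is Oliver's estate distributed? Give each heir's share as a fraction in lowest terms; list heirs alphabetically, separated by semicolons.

There is no surviving spouse, so the entire estate passes to Oliver's descendants per capita at each generation.
No one at generation 1 (Isaac, Quentin) is living; moving to the next generation.
At generation 2 (Judith, Prudence, Samuel, Beatrice, Victor) there are 5 shares of (1)/5 = 1/5 each.
Living: Judith, Prudence, Samuel, and Victor — each takes 1/5.
Deceased: Beatrice. That 1/5 share is carried to generation 3.
At generation 3 (Rose) there are 1 shares of (1/5)/1 = 1/5 each.
Living: Rose — each takes 1/5.

Judith 1/5; Prudence 1/5; Rose 1/5; Samuel 1/5; Victor 1/5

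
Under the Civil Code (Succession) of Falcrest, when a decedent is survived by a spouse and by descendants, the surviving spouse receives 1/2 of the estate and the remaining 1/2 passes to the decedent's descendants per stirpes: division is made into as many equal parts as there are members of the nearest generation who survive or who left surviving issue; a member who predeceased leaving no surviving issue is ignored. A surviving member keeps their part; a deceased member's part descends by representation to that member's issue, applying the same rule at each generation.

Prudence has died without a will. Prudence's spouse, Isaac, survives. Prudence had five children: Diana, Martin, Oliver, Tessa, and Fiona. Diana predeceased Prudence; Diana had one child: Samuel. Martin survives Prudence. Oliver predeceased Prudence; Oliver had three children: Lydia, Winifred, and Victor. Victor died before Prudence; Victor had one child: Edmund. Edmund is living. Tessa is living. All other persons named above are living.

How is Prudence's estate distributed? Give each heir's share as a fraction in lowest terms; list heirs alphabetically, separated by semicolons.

Isaac, as surviving spouse, takes 1/2.
The remaining 1/2 passes to Prudence's descendants per stirpes.
The 1/2 is divided into 5 equal shares of 1/10 among Diana, Martin, Oliver, Tessa, Fiona.
Diana predeceased; the 1/10 allotted to Diana's branch passes to Diana's issue by representation.
Samuel is the sole taker at this level and receives the full 1/10.
Martin is living and takes 1/10.
Oliver predeceased; the 1/10 allotted to Oliver's branch passes to Oliver's issue by representation.
The 1/10 is divided into 3 equal shares of 1/30 among Lydia, Winifred, Victor.
Lydia is living and takes 1/30.
Winifred is living and takes 1/30.
Victor predeceased; the 1/30 allotted to Victor's branch passes to Victor's issue by representation.
Edmund is the sole taker at this level and receives the full 1/30.
Tessa is living and takes 1/10.
Fiona is living and takes 1/10.

Edmund 1/30; Fiona 1/10; Isaac 1/2; Lydia 1/30; Martin 1/10; Samuel 1/10; Tessa 1/10; Winifred 1/30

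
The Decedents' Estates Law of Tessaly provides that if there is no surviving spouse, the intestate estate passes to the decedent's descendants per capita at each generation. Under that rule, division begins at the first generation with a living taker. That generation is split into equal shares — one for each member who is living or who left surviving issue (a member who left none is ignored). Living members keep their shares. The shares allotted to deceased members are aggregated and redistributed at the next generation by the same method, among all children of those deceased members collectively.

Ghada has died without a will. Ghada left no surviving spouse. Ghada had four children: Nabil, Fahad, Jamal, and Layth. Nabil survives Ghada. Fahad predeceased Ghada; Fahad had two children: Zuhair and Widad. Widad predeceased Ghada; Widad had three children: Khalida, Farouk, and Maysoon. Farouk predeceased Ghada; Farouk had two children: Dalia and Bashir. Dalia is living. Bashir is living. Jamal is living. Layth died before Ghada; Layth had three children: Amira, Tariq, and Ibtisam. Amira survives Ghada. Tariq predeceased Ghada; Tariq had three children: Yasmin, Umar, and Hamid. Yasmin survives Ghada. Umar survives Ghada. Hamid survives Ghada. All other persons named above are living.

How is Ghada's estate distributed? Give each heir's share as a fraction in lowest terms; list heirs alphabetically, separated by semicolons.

There is no surviving spouse, so the entire estate passes to Ghada's descendants per capita at each generation.
At generation 1 (Nabil, Fahad, Jamal, Layth) there are 4 shares of (1)/4 = 1/4 each.
Living: Nabil and Jamal — each takes 1/4.
Deceased: Fahad and Layth. Their combined 1/2 is pooled and carried to generation 2.
At generation 2 (Zuhair, Widad, Amira, Tariq, Ibtisam) there are 5 shares of (1/2)/5 = 1/10 each.
Living: Zuhair, Amira, and Ibtisam — each takes 1/10.
Deceased: Widad and Tariq. Their combined 1/5 is pooled and carried to generation 3.
At generation 3 (Khalida, Farouk, Maysoon, Yasmin, Umar, Hamid) there are 6 shares of (1/5)/6 = 1/30 each.
Living: Khalida, Maysoon, Yasmin, Umar, and Hamid — each takes 1/30.
Deceased: Farouk. That 1/30 share is carried to generation 4.
At generation 4 (Dalia, Bashir) there are 2 shares of (1/30)/2 = 1/60 each.
Living: Dalia and Bashir — each takes 1/60.

Amira 1/10; Bashir 1/60; Dalia 1/60; Hamid 1/30; Ibtisam 1/10; Jamal 1/4; Khalida 1/30; Maysoon 1/30; Nabil 1/4; Umar 1/30; Yasmin 1/30; Zuhair 1/10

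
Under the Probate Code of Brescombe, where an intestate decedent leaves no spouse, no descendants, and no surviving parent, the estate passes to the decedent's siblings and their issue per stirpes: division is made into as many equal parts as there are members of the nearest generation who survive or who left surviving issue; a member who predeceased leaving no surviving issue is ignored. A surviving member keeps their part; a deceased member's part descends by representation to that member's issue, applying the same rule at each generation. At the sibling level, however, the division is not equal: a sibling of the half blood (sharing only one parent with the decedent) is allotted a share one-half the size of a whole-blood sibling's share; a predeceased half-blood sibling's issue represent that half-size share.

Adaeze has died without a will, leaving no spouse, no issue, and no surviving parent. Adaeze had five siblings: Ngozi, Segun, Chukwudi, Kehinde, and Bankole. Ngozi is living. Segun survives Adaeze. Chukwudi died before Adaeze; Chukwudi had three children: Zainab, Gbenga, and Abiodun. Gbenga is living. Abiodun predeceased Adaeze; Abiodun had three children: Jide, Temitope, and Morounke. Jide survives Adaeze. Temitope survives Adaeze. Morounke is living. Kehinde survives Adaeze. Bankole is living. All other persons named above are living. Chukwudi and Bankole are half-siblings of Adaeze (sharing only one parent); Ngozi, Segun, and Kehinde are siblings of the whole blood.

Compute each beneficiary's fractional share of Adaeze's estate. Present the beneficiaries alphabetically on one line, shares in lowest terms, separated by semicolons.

No spouse, descendants, or parent survives, so the estate passes to Adaeze's siblings per stirpes.
Half-blood siblings count for one-half the weight of whole-blood siblings at the initial division.
Dividing 1 in proportion to weights (total weight 4): Ngozi (weight 1) → 1/4; Segun (weight 1) → 1/4; Chukwudi (weight 1/2) → 1/8; Kehinde (weight 1) → 1/4; Bankole (weight 1/2) → 1/8.
Ngozi is living and takes 1/4.
Segun is living and takes 1/4.
Chukwudi predeceased; the 1/8 allotted to Chukwudi's branch passes to Chukwudi's issue by representation.
The 1/8 is divided into 3 equal shares of 1/24 among Zainab, Gbenga, Abiodun.
Zainab is living and takes 1/24.
Gbenga is living and takes 1/24.
Abiodun predeceased; the 1/24 allotted to Abiodun's branch passes to Abiodun's issue by representation.
The 1/24 is divided into 3 equal shares of 1/72 among Jide, Temitope, Morounke.
Jide is living and takes 1/72.
Temitope is living and takes 1/72.
Morounke is living and takes 1/72.
Kehinde is living and takes 1/4.
Bankole is living and takes 1/8.

Bankole 1/8; Gbenga 1/24; Jide 1/72; Kehinde 1/4; Morounke 1/72; Ngozi 1/4; Segun 1/4; Temitope 1/72; Zainab 1/24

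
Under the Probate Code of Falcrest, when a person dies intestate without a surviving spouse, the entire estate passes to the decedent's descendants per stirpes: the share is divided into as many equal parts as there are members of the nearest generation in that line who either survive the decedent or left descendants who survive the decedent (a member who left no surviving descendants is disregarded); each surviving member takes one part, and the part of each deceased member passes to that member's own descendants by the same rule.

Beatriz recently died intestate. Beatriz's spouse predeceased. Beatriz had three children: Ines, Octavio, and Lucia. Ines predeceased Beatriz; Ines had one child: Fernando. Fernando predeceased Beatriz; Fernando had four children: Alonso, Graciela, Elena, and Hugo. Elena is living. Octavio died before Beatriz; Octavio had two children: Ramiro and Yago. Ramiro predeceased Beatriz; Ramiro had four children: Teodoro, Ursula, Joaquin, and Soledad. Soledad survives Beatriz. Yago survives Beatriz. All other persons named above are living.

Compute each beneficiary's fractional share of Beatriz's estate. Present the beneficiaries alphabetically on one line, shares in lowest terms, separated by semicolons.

There is no surviving spouse, so the entire estate passes to Beatriz's descendants per stirpes.
The estate is divided into 3 equal shares of 1/3 among Ines, Octavio, Lucia.
Ines predeceased; the 1/3 allotted to Ines's branch passes to Ines's issue by representation.
Fernando's line is the sole branch at this level, so the full 1/3 passes to Fernando's issue by representation.
The 1/3 is divided into 4 equal shares of 1/12 among Alonso, Graciela, Elena, Hugo.
Alonso is living and takes 1/12.
Graciela is living and takes 1/12.
Elena is living and takes 1/12.
Hugo is living and takes 1/12.
Octavio predeceased; the 1/3 allotted to Octavio's branch passes to Octavio's issue by representation.
The 1/3 is divided into 2 equal shares of 1/6 among Ramiro, Yago.
Ramiro predeceased; the 1/6 allotted to Ramiro's branch passes to Ramiro's issue by representation.
The 1/6 is divided into 4 equal shares of 1/24 among Teodoro, Ursula, Joaquin, Soledad.
Teodoro is living and takes 1/24.
Ursula is living and takes 1/24.
Joaquin is living and takes 1/24.
Soledad is living and takes 1/24.
Yago is living and takes 1/6.
Lucia is living and takes 1/3.

Alonso 1/12; Elena 1/12; Graciela 1/12; Hugo 1/12; Joaquin 1/24; Lucia 1/3; Soledad 1/24; Teodoro 1/24; Ursula 1/24; Yago 1/6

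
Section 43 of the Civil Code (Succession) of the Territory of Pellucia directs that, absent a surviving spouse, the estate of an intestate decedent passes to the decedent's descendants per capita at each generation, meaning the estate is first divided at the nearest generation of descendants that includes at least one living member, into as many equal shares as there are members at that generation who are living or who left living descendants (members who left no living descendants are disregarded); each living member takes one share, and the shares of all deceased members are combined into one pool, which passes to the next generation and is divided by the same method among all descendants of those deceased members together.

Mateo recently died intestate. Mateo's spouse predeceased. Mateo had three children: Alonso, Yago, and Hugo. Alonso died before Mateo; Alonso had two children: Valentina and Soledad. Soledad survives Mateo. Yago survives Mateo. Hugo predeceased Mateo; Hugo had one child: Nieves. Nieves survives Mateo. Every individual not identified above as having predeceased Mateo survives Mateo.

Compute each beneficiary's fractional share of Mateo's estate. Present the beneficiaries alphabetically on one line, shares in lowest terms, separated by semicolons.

There is no surviving spouse, so the entire estate passes to Mateo's descendants per capita at each generation.
At generation 1 (Alonso, Yago, Hugo) there are 3 shares of (1)/3 = 1/3 each.
Living: Yago — each takes 1/3.
Deceased: Alonso and Hugo. Their combined 2/3 is pooled and carried to generation 2.
At generation 2 (Valentina, Soledad, Nieves) there are 3 shares of (2/3)/3 = 2/9 each.
Living: Valentina, Soledad, and Nieves — each takes 2/9.

Nieves 2/9; Soledad 2/9; Valentina 2/9; Yago 1/3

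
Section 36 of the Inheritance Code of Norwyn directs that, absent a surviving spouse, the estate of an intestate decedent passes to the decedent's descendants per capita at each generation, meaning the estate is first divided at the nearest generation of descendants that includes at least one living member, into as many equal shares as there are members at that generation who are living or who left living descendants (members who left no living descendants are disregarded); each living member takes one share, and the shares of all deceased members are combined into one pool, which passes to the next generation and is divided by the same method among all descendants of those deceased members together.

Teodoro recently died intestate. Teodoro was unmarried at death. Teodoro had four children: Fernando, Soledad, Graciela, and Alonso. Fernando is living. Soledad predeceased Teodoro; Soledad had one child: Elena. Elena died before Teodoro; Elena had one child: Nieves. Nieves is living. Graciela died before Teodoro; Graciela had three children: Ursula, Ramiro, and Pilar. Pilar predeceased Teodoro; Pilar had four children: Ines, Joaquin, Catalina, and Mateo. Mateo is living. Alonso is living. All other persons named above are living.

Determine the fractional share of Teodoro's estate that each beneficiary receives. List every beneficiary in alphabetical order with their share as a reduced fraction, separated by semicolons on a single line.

Alonso 1/4; Catalina 1/20; Fernando 1/4; Ines 1/20; Joaquin 1/20; Mateo 1/20; Nieves 1/20; Ramiro 1/8; Ursula 1/8

There is no surviving spouse, so the entire estate passes to Teodoro's descendants per capita at each generation.
At generation 1 (Fernando, Soledad, Graciela, Alonso) there are 4 shares of (1)/4 = 1/4 each.
Living: Fernando and Alonso — each takes 1/4.
Deceased: Soledad and Graciela. Their combined 1/2 is pooled and carried to generation 2.
At generation 2 (Elena, Ursula, Ramiro, Pilar) there are 4 shares of (1/2)/4 = 1/8 each.
Living: Ursula and Ramiro — each takes 1/8.
Deceased: Elena and Pilar. Their combined 1/4 is pooled and carried to generation 3.
At generation 3 (Nieves, Ines, Joaquin, Catalina, Mateo) there are 5 shares of (1/4)/5 = 1/20 each.
Living: Nieves, Ines, Joaquin, Catalina, and Mateo — each takes 1/20.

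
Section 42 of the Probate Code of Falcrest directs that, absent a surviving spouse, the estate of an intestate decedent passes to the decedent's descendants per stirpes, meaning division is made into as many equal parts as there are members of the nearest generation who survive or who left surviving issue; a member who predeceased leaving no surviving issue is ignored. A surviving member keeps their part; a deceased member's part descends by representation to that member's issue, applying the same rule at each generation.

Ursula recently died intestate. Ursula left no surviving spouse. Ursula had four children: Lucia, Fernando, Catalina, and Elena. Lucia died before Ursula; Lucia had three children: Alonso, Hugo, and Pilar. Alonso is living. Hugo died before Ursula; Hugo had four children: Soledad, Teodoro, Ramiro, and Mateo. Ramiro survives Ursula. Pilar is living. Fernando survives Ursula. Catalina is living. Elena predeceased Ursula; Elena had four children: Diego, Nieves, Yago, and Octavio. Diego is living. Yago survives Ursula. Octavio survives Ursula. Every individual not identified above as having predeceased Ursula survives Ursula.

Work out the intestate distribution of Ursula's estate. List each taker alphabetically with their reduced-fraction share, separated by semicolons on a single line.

There is no surviving spouse, so the entire estate passes to Ursula's descendants per stirpes.
The estate is divided into 4 equal shares of 1/4 among Lucia, Fernando, Catalina, Elena.
Lucia predeceased; the 1/4 allotted to Lucia's branch passes to Lucia's issue by representation.
The 1/4 is divided into 3 equal shares of 1/12 among Alonso, Hugo, Pilar.
Alonso is living and takes 1/12.
Hugo predeceased; the 1/12 allotted to Hugo's branch passes to Hugo's issue by representation.
The 1/12 is divided into 4 equal shares of 1/48 among Soledad, Teodoro, Ramiro, Mateo.
Soledad is living and takes 1/48.
Teodoro is living and takes 1/48.
Ramiro is living and takes 1/48.
Mateo is living and takes 1/48.
Pilar is living and takes 1/12.
Fernando is living and takes 1/4.
Catalina is living and takes 1/4.
Elena predeceased; the 1/4 allotted to Elena's branch passes to Elena's issue by representation.
The 1/4 is divided into 4 equal shares of 1/16 among Diego, Nieves, Yago, Octavio.
Diego is living and takes 1/16.
Nieves is living and takes 1/16.
Yago is living and takes 1/16.
Octavio is living and takes 1/16.

Alonso 1/12; Catalina 1/4; Diego 1/16; Fernando 1/4; Mateo 1/48; Nieves 1/16; Octavio 1/16; Pilar 1/12; Ramiro 1/48; Soledad 1/48; Teodoro 1/48; Yago 1/16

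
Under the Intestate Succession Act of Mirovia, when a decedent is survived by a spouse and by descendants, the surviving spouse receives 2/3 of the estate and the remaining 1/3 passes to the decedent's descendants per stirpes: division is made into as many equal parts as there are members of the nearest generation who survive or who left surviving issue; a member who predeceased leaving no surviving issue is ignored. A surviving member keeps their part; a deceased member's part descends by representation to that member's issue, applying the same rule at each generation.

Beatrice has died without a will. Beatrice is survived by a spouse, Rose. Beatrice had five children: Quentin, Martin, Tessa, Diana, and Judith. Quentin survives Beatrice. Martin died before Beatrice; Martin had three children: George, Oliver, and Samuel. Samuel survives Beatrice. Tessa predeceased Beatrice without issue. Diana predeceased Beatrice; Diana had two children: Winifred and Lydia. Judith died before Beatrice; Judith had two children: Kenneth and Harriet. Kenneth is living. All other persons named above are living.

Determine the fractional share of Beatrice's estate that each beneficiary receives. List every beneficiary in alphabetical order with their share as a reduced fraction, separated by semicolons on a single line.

George 1/36; Harriet 1/24; Kenneth 1/24; Lydia 1/24; Oliver 1/36; Quentin 1/12; Rose 2/3; Samuel 1/36; Winifred 1/24

Rose, as surviving spouse, takes 2/3.
The remaining 1/3 passes to Beatrice's descendants per stirpes.
Tessa left no surviving issue, so that branch lapses and is disregarded.
The 1/3 is divided into 4 equal shares of 1/12 among Quentin, Martin, Diana, Judith.
Quentin is living and takes 1/12.
Martin predeceased; the 1/12 allotted to Martin's branch passes to Martin's issue by representation.
The 1/12 is divided into 3 equal shares of 1/36 among George, Oliver, Samuel.
George is living and takes 1/36.
Oliver is living and takes 1/36.
Samuel is living and takes 1/36.
Diana predeceased; the 1/12 allotted to Diana's branch passes to Diana's issue by representation.
The 1/12 is divided into 2 equal shares of 1/24 among Winifred, Lydia.
Winifred is living and takes 1/24.
Lydia is living and takes 1/24.
Judith predeceased; the 1/12 allotted to Judith's branch passes to Judith's issue by representation.
The 1/12 is divided into 2 equal shares of 1/24 among Kenneth, Harriet.
Kenneth is living and takes 1/24.
Harriet is living and takes 1/24.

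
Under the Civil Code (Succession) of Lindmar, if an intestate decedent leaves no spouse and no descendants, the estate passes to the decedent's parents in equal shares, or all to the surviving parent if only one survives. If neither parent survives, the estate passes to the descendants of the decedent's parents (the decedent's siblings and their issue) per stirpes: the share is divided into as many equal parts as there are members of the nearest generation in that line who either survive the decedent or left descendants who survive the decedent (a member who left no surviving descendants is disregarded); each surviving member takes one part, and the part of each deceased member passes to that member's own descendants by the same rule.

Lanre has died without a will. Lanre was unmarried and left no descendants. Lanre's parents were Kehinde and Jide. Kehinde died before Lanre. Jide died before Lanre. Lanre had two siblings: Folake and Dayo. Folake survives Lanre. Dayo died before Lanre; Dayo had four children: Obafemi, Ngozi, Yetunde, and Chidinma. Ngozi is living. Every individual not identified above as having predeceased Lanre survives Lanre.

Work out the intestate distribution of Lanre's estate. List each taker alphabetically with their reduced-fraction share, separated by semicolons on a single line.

Chidinma 1/8; Folake 1/2; Ngozi 1/8; Obafemi 1/8; Yetunde 1/8

Neither parent survives and there are no descendants, so the estate passes to Lanre's siblings and their issue per stirpes.
The estate is divided into 2 equal shares of 1/2 among Folake, Dayo.
Folake is living and takes 1/2.
Dayo predeceased; the 1/2 allotted to Dayo's branch passes to Dayo's issue by representation.
The 1/2 is divided into 4 equal shares of 1/8 among Obafemi, Ngozi, Yetunde, Chidinma.
Obafemi is living and takes 1/8.
Ngozi is living and takes 1/8.
Yetunde is living and takes 1/8.
Chidinma is living and takes 1/8.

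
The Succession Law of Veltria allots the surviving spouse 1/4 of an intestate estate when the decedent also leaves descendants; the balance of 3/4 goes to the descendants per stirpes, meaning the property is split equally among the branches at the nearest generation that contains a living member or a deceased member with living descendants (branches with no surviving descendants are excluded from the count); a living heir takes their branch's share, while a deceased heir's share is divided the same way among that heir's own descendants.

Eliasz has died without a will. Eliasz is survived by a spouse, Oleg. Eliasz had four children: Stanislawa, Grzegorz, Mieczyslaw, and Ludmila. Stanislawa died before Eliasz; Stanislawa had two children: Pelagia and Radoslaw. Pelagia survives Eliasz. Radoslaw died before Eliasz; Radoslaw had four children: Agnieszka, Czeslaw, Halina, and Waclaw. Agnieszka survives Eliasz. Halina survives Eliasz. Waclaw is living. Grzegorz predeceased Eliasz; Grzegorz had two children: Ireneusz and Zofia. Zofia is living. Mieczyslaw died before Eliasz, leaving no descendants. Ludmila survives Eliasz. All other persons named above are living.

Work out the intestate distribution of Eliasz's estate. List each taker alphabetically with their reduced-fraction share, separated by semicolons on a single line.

Agnieszka 1/32; Czeslaw 1/32; Halina 1/32; Ireneusz 1/8; Ludmila 1/4; Oleg 1/4; Pelagia 1/8; Waclaw 1/32; Zofia 1/8

Oleg, as surviving spouse, takes 1/4.
The remaining 3/4 passes to Eliasz's descendants per stirpes.
Mieczyslaw left no surviving issue, so that branch lapses and is disregarded.
The 3/4 is divided into 3 equal shares of 1/4 among Stanislawa, Grzegorz, Ludmila.
Stanislawa predeceased; the 1/4 allotted to Stanislawa's branch passes to Stanislawa's issue by representation.
The 1/4 is divided into 2 equal shares of 1/8 among Pelagia, Radoslaw.
Pelagia is living and takes 1/8.
Radoslaw predeceased; the 1/8 allotted to Radoslaw's branch passes to Radoslaw's issue by representation.
The 1/8 is divided into 4 equal shares of 1/32 among Agnieszka, Czeslaw, Halina, Waclaw.
Agnieszka is living and takes 1/32.
Czeslaw is living and takes 1/32.
Halina is living and takes 1/32.
Waclaw is living and takes 1/32.
Grzegorz predeceased; the 1/4 allotted to Grzegorz's branch passes to Grzegorz's issue by representation.
The 1/4 is divided into 2 equal shares of 1/8 among Ireneusz, Zofia.
Ireneusz is living and takes 1/8.
Zofia is living and takes 1/8.
Ludmila is living and takes 1/4.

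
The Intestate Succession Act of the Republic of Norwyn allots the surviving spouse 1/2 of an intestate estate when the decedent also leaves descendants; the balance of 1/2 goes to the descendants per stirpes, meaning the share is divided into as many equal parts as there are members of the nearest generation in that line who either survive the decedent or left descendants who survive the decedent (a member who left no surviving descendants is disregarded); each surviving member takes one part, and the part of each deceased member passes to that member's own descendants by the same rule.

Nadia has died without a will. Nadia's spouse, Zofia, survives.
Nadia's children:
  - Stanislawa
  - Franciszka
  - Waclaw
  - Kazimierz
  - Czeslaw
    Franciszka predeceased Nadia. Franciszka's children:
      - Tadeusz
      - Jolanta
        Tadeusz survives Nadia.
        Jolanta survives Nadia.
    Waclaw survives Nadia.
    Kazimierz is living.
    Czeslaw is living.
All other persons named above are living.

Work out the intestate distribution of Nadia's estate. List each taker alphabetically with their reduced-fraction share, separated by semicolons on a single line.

Zofia, as surviving spouse, takes 1/2.
The remaining 1/2 passes to Nadia's descendants per stirpes.
The 1/2 is divided into 5 equal shares of 1/10 among Stanislawa, Franciszka, Waclaw, Kazimierz, Czeslaw.
Stanislawa is living and takes 1/10.
Franciszka predeceased; the 1/10 allotted to Franciszka's branch passes to Franciszka's issue by representation.
The 1/10 is divided into 2 equal shares of 1/20 among Tadeusz, Jolanta.
Tadeusz is living and takes 1/20.
Jolanta is living and takes 1/20.
Waclaw is living and takes 1/10.
Kazimierz is living and takes 1/10.
Czeslaw is living and takes 1/10.

Czeslaw 1/10; Jolanta 1/20; Kazimierz 1/10; Stanislawa 1/10; Tadeusz 1/20; Waclaw 1/10; Zofia 1/2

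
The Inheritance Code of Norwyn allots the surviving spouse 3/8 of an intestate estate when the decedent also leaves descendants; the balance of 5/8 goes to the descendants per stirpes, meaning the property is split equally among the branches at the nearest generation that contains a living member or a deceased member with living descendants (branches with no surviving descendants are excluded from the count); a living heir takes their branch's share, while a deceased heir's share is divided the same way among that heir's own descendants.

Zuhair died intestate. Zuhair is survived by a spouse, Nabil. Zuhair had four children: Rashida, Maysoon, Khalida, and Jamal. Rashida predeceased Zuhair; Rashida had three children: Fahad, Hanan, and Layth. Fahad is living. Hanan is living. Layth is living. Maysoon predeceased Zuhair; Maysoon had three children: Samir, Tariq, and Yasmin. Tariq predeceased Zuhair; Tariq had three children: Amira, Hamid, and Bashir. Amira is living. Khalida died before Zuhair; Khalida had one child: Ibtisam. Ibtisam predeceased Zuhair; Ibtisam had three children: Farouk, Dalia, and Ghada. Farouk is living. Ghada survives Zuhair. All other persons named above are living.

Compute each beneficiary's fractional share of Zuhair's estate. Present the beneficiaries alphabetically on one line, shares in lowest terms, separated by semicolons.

Amira 5/288; Bashir 5/288; Dalia 5/96; Fahad 5/96; Farouk 5/96; Ghada 5/96; Hamid 5/288; Hanan 5/96; Jamal 5/32; Layth 5/96; Nabil 3/8; Samir 5/96; Yasmin 5/96

Nabil, as surviving spouse, takes 3/8.
The remaining 5/8 passes to Zuhair's descendants per stirpes.
The 5/8 is divided into 4 equal shares of 5/32 among Rashida, Maysoon, Khalida, Jamal.
Rashida predeceased; the 5/32 allotted to Rashida's branch passes to Rashida's issue by representation.
The 5/32 is divided into 3 equal shares of 5/96 among Fahad, Hanan, Layth.
Fahad is living and takes 5/96.
Hanan is living and takes 5/96.
Layth is living and takes 5/96.
Maysoon predeceased; the 5/32 allotted to Maysoon's branch passes to Maysoon's issue by representation.
The 5/32 is divided into 3 equal shares of 5/96 among Samir, Tariq, Yasmin.
Samir is living and takes 5/96.
Tariq predeceased; the 5/96 allotted to Tariq's branch passes to Tariq's issue by representation.
The 5/96 is divided into 3 equal shares of 5/288 among Amira, Hamid, Bashir.
Amira is living and takes 5/288.
Hamid is living and takes 5/288.
Bashir is living and takes 5/288.
Yasmin is living and takes 5/96.
Khalida predeceased; the 5/32 allotted to Khalida's branch passes to Khalida's issue by representation.
Ibtisam's line is the sole branch at this level, so the full 5/32 passes to Ibtisam's issue by representation.
The 5/32 is divided into 3 equal shares of 5/96 among Farouk, Dalia, Ghada.
Farouk is living and takes 5/96.
Dalia is living and takes 5/96.
Ghada is living and takes 5/96.
Jamal is living and takes 5/32.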